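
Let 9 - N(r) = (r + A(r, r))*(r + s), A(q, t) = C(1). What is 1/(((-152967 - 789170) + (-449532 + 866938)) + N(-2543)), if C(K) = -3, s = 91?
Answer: -1/6767514 ≈ -1.4776e-7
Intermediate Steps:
A(q, t) = -3
N(r) = 9 - (-3 + r)*(91 + r) (N(r) = 9 - (r - 3)*(r + 91) = 9 - (-3 + r)*(91 + r))
1/(((-152967 - 789170) + (-449532 + 866938)) + N(-2543)) = 1/(((-152967 - 789170) + (-449532 + 866938)) + (282 - 1*(-2543)² - 88*(-2543))) = 1/((-942137 + 417406) + (282 - 1*6466849 + 223784)) = 1/(-524731 + (282 - 6466849 + 223784)) = 1/(-524731 - 6242783) = 1/(-6767514) = -1/6767514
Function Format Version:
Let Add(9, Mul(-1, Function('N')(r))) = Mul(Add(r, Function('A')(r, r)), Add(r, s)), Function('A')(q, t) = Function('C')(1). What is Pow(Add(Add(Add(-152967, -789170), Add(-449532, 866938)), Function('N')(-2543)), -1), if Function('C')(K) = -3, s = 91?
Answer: Rational(-1, 6767514) ≈ -1.4776e-7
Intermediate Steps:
Function('A')(q, t) = -3
Function('N')(r) = Add(9, Mul(-1, Add(-3, r), Add(91, r))) (Function('N')(r) = Add(9, Mul(-1, Mul(Add(r, -3), Add(r, 91)))) = Add(9, Mul(-1, Mul(Add(-3, r), Add(91, r)))) = Add(9, Mul(-1, Add(-3, r), Add(91, r))))
Pow(Add(Add(Add(-152967, -789170), Add(-449532, 866938)), Function('N')(-2543)), -1) = Pow(Add(Add(Add(-152967, -789170), Add(-449532, 866938)), Add(282, Mul(-1, Pow(-2543, 2)), Mul(-88, -2543))), -1) = Pow(Add(Add(-942137, 417406), Add(282, Mul(-1, 6466849), 223784)), -1) = Pow(Add(-524731, Add(282, -6466849, 223784)), -1) = Pow(Add(-524731, -6242783), -1) = Pow(-6767514, -1) = Rational(-1, 6767514)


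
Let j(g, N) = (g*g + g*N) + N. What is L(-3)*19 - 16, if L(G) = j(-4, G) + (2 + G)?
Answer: 440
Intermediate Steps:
j(g, N) = N + g² + N*g (j(g, N) = (g² + N*g) + N = N + g² + N*g)
L(G) = 18 - 2*G (L(G) = (G + (-4)² + G*(-4)) + (2 + G) = (G + 16 - 4*G) + (2 + G) = (16 - 3*G) + (2 + G) = 18 - 2*G)
L(-3)*19 - 16 = (18 - 2*(-3))*19 - 16 = (18 + 6)*19 - 16 = 24*19 - 16 = 456 - 16 = 440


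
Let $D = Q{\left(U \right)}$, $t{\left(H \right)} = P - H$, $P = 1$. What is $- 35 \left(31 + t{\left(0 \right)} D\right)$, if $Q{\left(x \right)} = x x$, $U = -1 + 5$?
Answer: $-1645$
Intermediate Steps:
$t{\left(H \right)} = 1 - H$
$U = 4$
$Q{\left(x \right)} = x^{2}$
$D = 16$ ($D = 4^{2} = 16$)
$- 35 \left(31 + t{\left(0 \right)} D\right) = - 35 \left(31 + \left(1 - 0\right) 16\right) = - 35 \left(31 + \left(1 + 0\right) 16\right) = - 35 \left(31 + 1 \cdot 16\right) = - 35 \left(31 + 16\right) = \left(-35\right) 47 = -1645$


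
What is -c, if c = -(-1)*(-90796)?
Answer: 90796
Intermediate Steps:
c = -90796 (c = -1*90796 = -90796)
-c = -1*(-90796) = 90796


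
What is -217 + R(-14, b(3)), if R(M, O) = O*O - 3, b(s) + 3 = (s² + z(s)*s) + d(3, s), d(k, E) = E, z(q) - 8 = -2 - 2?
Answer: 221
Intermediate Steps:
z(q) = 4 (z(q) = 8 + (-2 - 2) = 8 - 4 = 4)
b(s) = -3 + s² + 5*s (b(s) = -3 + ((s² + 4*s) + s) = -3 + (s² + 5*s) = -3 + s² + 5*s)
R(M, O) = -3 + O² (R(M, O) = O² - 3 = -3 + O²)
-217 + R(-14, b(3)) = -217 + (-3 + (-3 + 3² + 5*3)²) = -217 + (-3 + (-3 + 9 + 15)²) = -217 + (-3 + 21²) = -217 + (-3 + 441) = -217 + 438 = 221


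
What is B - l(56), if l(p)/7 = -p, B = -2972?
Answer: -2580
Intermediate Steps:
l(p) = -7*p (l(p) = 7*(-p) = -7*p)
B - l(56) = -2972 - (-7)*56 = -2972 - 1*(-392) = -2972 + 392 = -2580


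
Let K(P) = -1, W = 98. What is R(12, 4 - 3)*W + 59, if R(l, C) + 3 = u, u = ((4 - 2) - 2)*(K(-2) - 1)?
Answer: -235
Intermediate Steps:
u = 0 (u = ((4 - 2) - 2)*(-1 - 1) = (2 - 2)*(-2) = 0*(-2) = 0)
R(l, C) = -3 (R(l, C) = -3 + 0 = -3)
R(12, 4 - 3)*W + 59 = -3*98 + 59 = -294 + 59 = -235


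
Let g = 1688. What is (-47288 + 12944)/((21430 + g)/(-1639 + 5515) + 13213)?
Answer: -22186224/8539451 ≈ -2.5981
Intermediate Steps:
(-47288 + 12944)/((21430 + g)/(-1639 + 5515) + 13213) = (-47288 + 12944)/((21430 + 1688)/(-1639 + 5515) + 13213) = -34344/(23118/3876 + 13213) = -34344/(23118*(1/3876) + 13213) = -34344/(3853/646 + 13213) = -34344/8539451/646 = -34344*646/8539451 = -22186224/8539451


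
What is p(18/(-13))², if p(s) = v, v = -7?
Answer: 49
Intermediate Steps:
p(s) = -7
p(18/(-13))² = (-7)² = 49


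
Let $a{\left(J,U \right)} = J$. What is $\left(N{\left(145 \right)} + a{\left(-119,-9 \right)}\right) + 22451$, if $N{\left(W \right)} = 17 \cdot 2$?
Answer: $22366$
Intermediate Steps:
$N{\left(W \right)} = 34$
$\left(N{\left(145 \right)} + a{\left(-119,-9 \right)}\right) + 22451 = \left(34 - 119\right) + 22451 = -85 + 22451 = 22366$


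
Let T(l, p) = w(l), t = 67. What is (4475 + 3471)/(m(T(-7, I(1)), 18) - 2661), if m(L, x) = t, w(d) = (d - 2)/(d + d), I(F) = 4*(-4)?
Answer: -3973/1297 ≈ -3.0632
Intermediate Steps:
I(F) = -16
w(d) = (-2 + d)/(2*d) (w(d) = (-2 + d)/((2*d)) = (-2 + d)*(1/(2*d)) = (-2 + d)/(2*d))
T(l, p) = (-2 + l)/(2*l)
m(L, x) = 67
(4475 + 3471)/(m(T(-7, I(1)), 18) - 2661) = (4475 + 3471)/(67 - 2661) = 7946/(-2594) = 7946*(-1/2594) = -3973/1297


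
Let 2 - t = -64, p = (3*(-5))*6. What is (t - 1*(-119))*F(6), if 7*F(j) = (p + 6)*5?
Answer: -11100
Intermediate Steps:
p = -90 (p = -15*6 = -90)
t = 66 (t = 2 - 1*(-64) = 2 + 64 = 66)
F(j) = -60 (F(j) = ((-90 + 6)*5)/7 = (-84*5)/7 = (1/7)*(-420) = -60)
(t - 1*(-119))*F(6) = (66 - 1*(-119))*(-60) = (66 + 119)*(-60) = 185*(-60) = -11100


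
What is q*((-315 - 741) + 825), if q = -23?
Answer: 5313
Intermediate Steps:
q*((-315 - 741) + 825) = -23*((-315 - 741) + 825) = -23*(-1056 + 825) = -23*(-231) = 5313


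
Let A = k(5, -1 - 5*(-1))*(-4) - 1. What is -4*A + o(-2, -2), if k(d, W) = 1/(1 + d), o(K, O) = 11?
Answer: 53/3 ≈ 17.667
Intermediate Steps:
A = -5/3 (A = -4/(1 + 5) - 1 = -4/6 - 1 = (⅙)*(-4) - 1 = -⅔ - 1 = -5/3 ≈ -1.6667)
-4*A + o(-2, -2) = -4*(-5/3) + 11 = 20/3 + 11 = 53/3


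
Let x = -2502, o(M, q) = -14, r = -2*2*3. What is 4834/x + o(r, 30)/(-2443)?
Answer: -841031/436599 ≈ -1.9263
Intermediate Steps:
r = -12 (r = -4*3 = -12)
4834/x + o(r, 30)/(-2443) = 4834/(-2502) - 14/(-2443) = 4834*(-1/2502) - 14*(-1/2443) = -2417/1251 + 2/349 = -841031/436599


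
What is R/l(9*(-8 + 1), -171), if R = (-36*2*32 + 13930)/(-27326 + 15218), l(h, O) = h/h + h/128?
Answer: -372032/196755 ≈ -1.8908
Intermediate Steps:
l(h, O) = 1 + h/128 (l(h, O) = 1 + h*(1/128) = 1 + h/128)
R = -5813/6054 (R = (-72*32 + 13930)/(-12108) = (-2304 + 13930)*(-1/12108) = 11626*(-1/12108) = -5813/6054 ≈ -0.96019)
R/l(9*(-8 + 1), -171) = -5813/(6054*(1 + (9*(-8 + 1))/128)) = -5813/(6054*(1 + (9*(-7))/128)) = -5813/(6054*(1 + (1/128)*(-63))) = -5813/(6054*(1 - 63/128)) = -5813/(6054*65/128) = -5813/6054*128/65 = -372032/196755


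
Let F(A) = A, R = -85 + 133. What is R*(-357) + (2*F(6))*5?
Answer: -17076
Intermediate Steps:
R = 48
R*(-357) + (2*F(6))*5 = 48*(-357) + (2*6)*5 = -17136 + 12*5 = -17136 + 60 = -17076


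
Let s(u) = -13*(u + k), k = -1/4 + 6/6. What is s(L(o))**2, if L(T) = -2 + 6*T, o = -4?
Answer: 1723969/16 ≈ 1.0775e+5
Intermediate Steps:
k = 3/4 (k = -1*1/4 + 6*(1/6) = -1/4 + 1 = 3/4 ≈ 0.75000)
s(u) = -39/4 - 13*u (s(u) = -13*(u + 3/4) = -13*(3/4 + u) = -39/4 - 13*u)
s(L(o))**2 = (-39/4 - 13*(-2 + 6*(-4)))**2 = (-39/4 - 13*(-2 - 24))**2 = (-39/4 - 13*(-26))**2 = (-39/4 + 338)**2 = (1313/4)**2 = 1723969/16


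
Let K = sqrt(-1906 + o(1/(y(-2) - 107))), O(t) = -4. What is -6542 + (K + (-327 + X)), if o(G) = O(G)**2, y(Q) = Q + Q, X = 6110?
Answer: -759 + 3*I*sqrt(210) ≈ -759.0 + 43.474*I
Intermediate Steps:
y(Q) = 2*Q
o(G) = 16 (o(G) = (-4)**2 = 16)
K = 3*I*sqrt(210) (K = sqrt(-1906 + 16) = sqrt(-1890) = 3*I*sqrt(210) ≈ 43.474*I)
-6542 + (K + (-327 + X)) = -6542 + (3*I*sqrt(210) + (-327 + 6110)) = -6542 + (3*I*sqrt(210) + 5783) = -6542 + (5783 + 3*I*sqrt(210)) = -759 + 3*I*sqrt(210)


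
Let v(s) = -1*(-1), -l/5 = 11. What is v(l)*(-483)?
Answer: -483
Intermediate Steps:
l = -55 (l = -5*11 = -55)
v(s) = 1
v(l)*(-483) = 1*(-483) = -483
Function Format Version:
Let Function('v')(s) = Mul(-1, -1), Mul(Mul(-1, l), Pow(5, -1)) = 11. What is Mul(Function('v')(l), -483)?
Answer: -483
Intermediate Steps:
l = -55 (l = Mul(-5, 11) = -55)
Function('v')(s) = 1
Mul(Function('v')(l), -483) = Mul(1, -483) = -483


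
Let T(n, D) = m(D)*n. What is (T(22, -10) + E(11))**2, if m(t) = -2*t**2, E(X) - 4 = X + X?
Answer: 19131876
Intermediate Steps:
E(X) = 4 + 2*X (E(X) = 4 + (X + X) = 4 + 2*X)
T(n, D) = -2*n*D**2 (T(n, D) = (-2*D**2)*n = -2*n*D**2)
(T(22, -10) + E(11))**2 = (-2*22*(-10)**2 + (4 + 2*11))**2 = (-2*22*100 + (4 + 22))**2 = (-4400 + 26)**2 = (-4374)**2 = 19131876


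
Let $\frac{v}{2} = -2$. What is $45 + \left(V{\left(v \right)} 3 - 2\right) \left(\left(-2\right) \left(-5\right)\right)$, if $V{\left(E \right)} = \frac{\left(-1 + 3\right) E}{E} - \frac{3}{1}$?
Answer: $-5$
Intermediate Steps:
$v = -4$ ($v = 2 \left(-2\right) = -4$)
$V{\left(E \right)} = -1$ ($V{\left(E \right)} = \frac{2 E}{E} - 3 = 2 - 3 = -1$)
$45 + \left(V{\left(v \right)} 3 - 2\right) \left(\left(-2\right) \left(-5\right)\right) = 45 + \left(\left(-1\right) 3 - 2\right) \left(\left(-2\right) \left(-5\right)\right) = 45 + \left(-3 - 2\right) 10 = 45 - 50 = -5$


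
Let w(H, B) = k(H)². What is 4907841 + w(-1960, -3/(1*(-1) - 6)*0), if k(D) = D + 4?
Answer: 8733777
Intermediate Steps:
k(D) = 4 + D
w(H, B) = (4 + H)²
4907841 + w(-1960, -3/(1*(-1) - 6)*0) = 4907841 + (4 - 1960)² = 4907841 + (-1956)² = 4907841 + 3825936 = 8733777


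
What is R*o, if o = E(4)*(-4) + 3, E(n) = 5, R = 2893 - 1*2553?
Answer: -5780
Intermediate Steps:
R = 340 (R = 2893 - 2553 = 340)
o = -17 (o = 5*(-4) + 3 = -20 + 3 = -17)
R*o = 340*(-17) = -5780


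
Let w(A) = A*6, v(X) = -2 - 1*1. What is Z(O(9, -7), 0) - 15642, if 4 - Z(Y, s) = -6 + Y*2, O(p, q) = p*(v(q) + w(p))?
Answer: -16550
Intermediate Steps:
v(X) = -3 (v(X) = -2 - 1 = -3)
w(A) = 6*A
O(p, q) = p*(-3 + 6*p)
Z(Y, s) = 10 - 2*Y (Z(Y, s) = 4 - (-6 + Y*2) = 4 - (-6 + 2*Y) = 4 + (6 - 2*Y) = 10 - 2*Y)
Z(O(9, -7), 0) - 15642 = (10 - 6*9*(-1 + 2*9)) - 15642 = (10 - 6*9*(-1 + 18)) - 15642 = (10 - 6*9*17) - 15642 = (10 - 2*459) - 15642 = (10 - 918) - 15642 = -908 - 15642 = -16550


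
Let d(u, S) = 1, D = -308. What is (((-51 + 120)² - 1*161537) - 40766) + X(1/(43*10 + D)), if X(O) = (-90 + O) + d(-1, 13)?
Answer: -24110981/122 ≈ -1.9763e+5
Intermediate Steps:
X(O) = -89 + O (X(O) = (-90 + O) + 1 = -89 + O)
(((-51 + 120)² - 1*161537) - 40766) + X(1/(43*10 + D)) = (((-51 + 120)² - 1*161537) - 40766) + (-89 + 1/(43*10 - 308)) = ((69² - 161537) - 40766) + (-89 + 1/(430 - 308)) = ((4761 - 161537) - 40766) + (-89 + 1/122) = (-156776 - 40766) + (-89 + 1/122) = -197542 - 10857/122 = -24110981/122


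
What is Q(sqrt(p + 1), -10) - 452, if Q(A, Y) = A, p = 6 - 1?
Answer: -452 + sqrt(6) ≈ -449.55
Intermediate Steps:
p = 5
Q(sqrt(p + 1), -10) - 452 = sqrt(5 + 1) - 452 = sqrt(6) - 452 = -452 + sqrt(6)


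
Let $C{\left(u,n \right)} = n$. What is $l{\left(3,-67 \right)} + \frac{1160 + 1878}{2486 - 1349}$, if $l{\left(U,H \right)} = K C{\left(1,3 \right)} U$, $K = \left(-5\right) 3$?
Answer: $- \frac{150457}{1137} \approx -132.33$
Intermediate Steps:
$K = -15$
$l{\left(U,H \right)} = - 45 U$ ($l{\left(U,H \right)} = - 15 \cdot 3 U = - 45 U$)
$l{\left(3,-67 \right)} + \frac{1160 + 1878}{2486 - 1349} = \left(-45\right) 3 + \frac{1160 + 1878}{2486 - 1349} = -135 + \frac{3038}{2486 - 1349} = -135 + \frac{3038}{1137} = - \frac{150457}{1137}$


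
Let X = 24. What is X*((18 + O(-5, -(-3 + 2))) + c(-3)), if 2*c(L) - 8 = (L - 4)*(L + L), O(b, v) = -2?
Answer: 984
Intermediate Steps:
c(L) = 4 + L*(-4 + L) (c(L) = 4 + ((L - 4)*(L + L))/2 = 4 + ((-4 + L)*(2*L))/2 = 4 + (2*L*(-4 + L))/2 = 4 + L*(-4 + L))
X*((18 + O(-5, -(-3 + 2))) + c(-3)) = 24*((18 - 2) + (4 + (-3)**2 - 4*(-3))) = 24*(16 + (4 + 9 + 12)) = 24*(16 + 25) = 24*41 = 984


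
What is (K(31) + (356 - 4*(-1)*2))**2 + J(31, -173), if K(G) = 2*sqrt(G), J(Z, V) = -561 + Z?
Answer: 132090 + 1456*sqrt(31) ≈ 1.4020e+5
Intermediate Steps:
(K(31) + (356 - 4*(-1)*2))**2 + J(31, -173) = (2*sqrt(31) + (356 - 4*(-1)*2))**2 + (-561 + 31) = (2*sqrt(31) + (356 - (-4)*2))**2 - 530 = (2*sqrt(31) + (356 - 1*(-8)))**2 - 530 = (2*sqrt(31) + (356 + 8))**2 - 530 = (2*sqrt(31) + 364)**2 - 530 = (364 + 2*sqrt(31))**2 - 530 = -530 + (364 + 2*sqrt(31))**2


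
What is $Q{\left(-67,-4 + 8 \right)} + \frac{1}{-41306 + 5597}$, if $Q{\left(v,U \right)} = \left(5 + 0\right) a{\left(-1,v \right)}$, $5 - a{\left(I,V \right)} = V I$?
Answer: $- \frac{11069791}{35709} \approx -310.0$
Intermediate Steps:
$a{\left(I,V \right)} = 5 - I V$ ($a{\left(I,V \right)} = 5 - V I = 5 - I V$)
$Q{\left(v,U \right)} = 25 + 5 v$ ($Q{\left(v,U \right)} = \left(5 + 0\right) \left(5 - - v\right) = 5 \left(5 + v\right) = 25 + 5 v$)
$Q{\left(-67,-4 + 8 \right)} + \frac{1}{-41306 + 5597} = \left(25 + 5 \left(-67\right)\right) + \frac{1}{-41306 + 5597} = \left(25 - 335\right) + \frac{1}{-35709} = -310 - \frac{1}{35709} = - \frac{11069791}{35709}$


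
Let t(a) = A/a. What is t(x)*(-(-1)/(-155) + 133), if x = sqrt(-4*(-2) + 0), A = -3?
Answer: -30921*sqrt(2)/310 ≈ -141.06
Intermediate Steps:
x = 2*sqrt(2) (x = sqrt(8 + 0) = sqrt(8) = 2*sqrt(2) ≈ 2.8284)
t(a) = -3/a
t(x)*(-(-1)/(-155) + 133) = (-3*sqrt(2)/4)*(-(-1)/(-155) + 133) = (-3*sqrt(2)/4)*(-(-1)*(-1)/155 + 133) = (-3*sqrt(2)/4)*(-1*1/155 + 133) = (-3*sqrt(2)/4)*(-1/155 + 133) = -3*sqrt(2)/4*(20614/155) = -30921*sqrt(2)/310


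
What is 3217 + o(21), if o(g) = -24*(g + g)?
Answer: 2209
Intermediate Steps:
o(g) = -48*g
3217 + o(21) = 3217 - 48*21 = 3217 - 1008 = 2209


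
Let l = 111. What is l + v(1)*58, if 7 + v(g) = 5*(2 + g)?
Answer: 575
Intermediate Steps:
v(g) = 3 + 5*g (v(g) = -7 + 5*(2 + g) = -7 + (10 + 5*g) = 3 + 5*g)
l + v(1)*58 = 111 + (3 + 5*1)*58 = 111 + (3 + 5)*58 = 111 + 8*58 = 111 + 464 = 575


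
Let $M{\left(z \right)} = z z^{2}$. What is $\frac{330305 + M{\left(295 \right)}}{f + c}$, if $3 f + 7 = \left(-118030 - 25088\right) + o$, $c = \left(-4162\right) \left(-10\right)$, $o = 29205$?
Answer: $\frac{3900402}{547} \approx 7130.5$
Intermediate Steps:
$M{\left(z \right)} = z^{3}$
$c = 41620$
$f = - \frac{113920}{3}$ ($f = - \frac{7}{3} + \frac{\left(-118030 - 25088\right) + 29205}{3} = - \frac{7}{3} + \frac{-143118 + 29205}{3} = - \frac{7}{3} + \frac{1}{3} \left(-113913\right) = - \frac{7}{3} - 37971 = - \frac{113920}{3} \approx -37973.0$)
$\frac{330305 + M{\left(295 \right)}}{f + c} = \frac{330305 + 295^{3}}{- \frac{113920}{3} + 41620} = \frac{330305 + 25672375}{\frac{10940}{3}} = 26002680 \cdot \frac{3}{10940} = \frac{3900402}{547}$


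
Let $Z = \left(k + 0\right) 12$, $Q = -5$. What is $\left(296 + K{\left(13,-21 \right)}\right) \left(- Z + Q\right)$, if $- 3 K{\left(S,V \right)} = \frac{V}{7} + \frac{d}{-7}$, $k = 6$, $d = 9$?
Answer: $-22902$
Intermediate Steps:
$K{\left(S,V \right)} = \frac{3}{7} - \frac{V}{21}$ ($K{\left(S,V \right)} = - \frac{\frac{V}{7} + \frac{9}{-7}}{3} = - \frac{V \frac{1}{7} + 9 \left(- \frac{1}{7}\right)}{3} = - \frac{\frac{V}{7} - \frac{9}{7}}{3} = - \frac{- \frac{9}{7} + \frac{V}{7}}{3} = \frac{3}{7} - \frac{V}{21}$)
$Z = 72$ ($Z = \left(6 + 0\right) 12 = 6 \cdot 12 = 72$)
$\left(296 + K{\left(13,-21 \right)}\right) \left(- Z + Q\right) = \left(296 + \left(\frac{3}{7} - -1\right)\right) \left(\left(-1\right) 72 - 5\right) = \left(296 + \left(\frac{3}{7} + 1\right)\right) \left(-72 - 5\right) = \left(296 + \frac{10}{7}\right) \left(-77\right) = \frac{2082}{7} \left(-77\right) = -22902$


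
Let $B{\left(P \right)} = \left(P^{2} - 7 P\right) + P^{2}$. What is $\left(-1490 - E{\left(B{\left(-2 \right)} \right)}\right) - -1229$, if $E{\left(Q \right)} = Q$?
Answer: $-283$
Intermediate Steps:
$B{\left(P \right)} = - 7 P + 2 P^{2}$
$\left(-1490 - E{\left(B{\left(-2 \right)} \right)}\right) - -1229 = \left(-1490 - - 2 \left(-7 + 2 \left(-2\right)\right)\right) - -1229 = \left(-1490 - - 2 \left(-7 - 4\right)\right) + 1229 = \left(-1490 - \left(-2\right) \left(-11\right)\right) + 1229 = \left(-1490 - 22\right) + 1229 = -1512 + 1229 = -283$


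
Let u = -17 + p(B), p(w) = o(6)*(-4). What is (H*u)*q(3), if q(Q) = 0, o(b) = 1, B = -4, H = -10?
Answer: 0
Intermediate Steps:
p(w) = -4 (p(w) = 1*(-4) = -4)
u = -21 (u = -17 - 4 = -21)
(H*u)*q(3) = -10*(-21)*0 = 210*0 = 0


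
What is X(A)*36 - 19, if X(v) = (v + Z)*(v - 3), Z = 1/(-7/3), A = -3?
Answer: 5051/7 ≈ 721.57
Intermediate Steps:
Z = -3/7 (Z = 1/(-7*1/3) = 1/(-7/3) = -3/7 ≈ -0.42857)
X(v) = (-3 + v)*(-3/7 + v) (X(v) = (v - 3/7)*(v - 3) = (-3/7 + v)*(-3 + v) = (-3 + v)*(-3/7 + v))
X(A)*36 - 19 = (9/7 + (-3)**2 - 24/7*(-3))*36 - 19 = (9/7 + 9 + 72/7)*36 - 19 = (144/7)*36 - 19 = 5184/7 - 19 = 5051/7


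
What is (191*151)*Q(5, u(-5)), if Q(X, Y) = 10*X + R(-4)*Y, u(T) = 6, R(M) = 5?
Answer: 2307280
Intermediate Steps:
Q(X, Y) = 5*Y + 10*X (Q(X, Y) = 10*X + 5*Y = 5*Y + 10*X)
(191*151)*Q(5, u(-5)) = (191*151)*(5*6 + 10*5) = 28841*(30 + 50) = 28841*80 = 2307280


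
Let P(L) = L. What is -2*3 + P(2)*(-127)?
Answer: -260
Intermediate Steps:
-2*3 + P(2)*(-127) = -2*3 + 2*(-127) = -6 - 254 = -260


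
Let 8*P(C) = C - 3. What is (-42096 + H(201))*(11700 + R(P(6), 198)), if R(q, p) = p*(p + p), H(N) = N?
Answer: -3775074660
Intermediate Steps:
P(C) = -3/8 + C/8 (P(C) = (C - 3)/8 = (-3 + C)/8 = -3/8 + C/8)
R(q, p) = 2*p² (R(q, p) = p*(2*p) = 2*p²)
(-42096 + H(201))*(11700 + R(P(6), 198)) = (-42096 + 201)*(11700 + 2*198²) = -41895*(11700 + 2*39204) = -41895*(11700 + 78408) = -41895*90108 = -3775074660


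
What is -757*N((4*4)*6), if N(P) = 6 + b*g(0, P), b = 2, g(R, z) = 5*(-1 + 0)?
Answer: 3028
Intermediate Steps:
g(R, z) = -5 (g(R, z) = 5*(-1) = -5)
N(P) = -4 (N(P) = 6 + 2*(-5) = 6 - 10 = -4)
-757*N((4*4)*6) = -757*(-4) = 3028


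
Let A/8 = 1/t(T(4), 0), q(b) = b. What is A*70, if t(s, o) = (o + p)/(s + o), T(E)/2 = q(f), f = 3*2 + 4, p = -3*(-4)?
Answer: 2800/3 ≈ 933.33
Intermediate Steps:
p = 12
f = 10 (f = 6 + 4 = 10)
T(E) = 20 (T(E) = 2*10 = 20)
t(s, o) = (12 + o)/(o + s) (t(s, o) = (o + 12)/(s + o) = (12 + o)/(o + s))
A = 40/3 (A = 8/(((12 + 0)/(0 + 20))) = 8/((12/20)) = 8/(((1/20)*12)) = 8/(⅗) = 8*(5/3) = 40/3 ≈ 13.333)
A*70 = (40/3)*70 = 2800/3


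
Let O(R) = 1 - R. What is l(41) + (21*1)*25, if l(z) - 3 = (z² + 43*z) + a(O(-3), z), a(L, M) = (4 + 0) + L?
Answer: 3980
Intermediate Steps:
a(L, M) = 4 + L
l(z) = 11 + z² + 43*z (l(z) = 3 + ((z² + 43*z) + (4 + (1 - 1*(-3)))) = 3 + ((z² + 43*z) + (4 + (1 + 3))) = 3 + ((z² + 43*z) + (4 + 4)) = 3 + ((z² + 43*z) + 8) = 3 + (8 + z² + 43*z) = 11 + z² + 43*z)
l(41) + (21*1)*25 = (11 + 41² + 43*41) + (21*1)*25 = (11 + 1681 + 1763) + 21*25 = 3455 + 525 = 3980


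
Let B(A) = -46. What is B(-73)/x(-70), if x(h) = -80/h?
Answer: -161/4 ≈ -40.250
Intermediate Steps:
B(-73)/x(-70) = -46/((-80/(-70))) = -46/((-80*(-1/70))) = -46/8/7 = -46*7/8 = -161/4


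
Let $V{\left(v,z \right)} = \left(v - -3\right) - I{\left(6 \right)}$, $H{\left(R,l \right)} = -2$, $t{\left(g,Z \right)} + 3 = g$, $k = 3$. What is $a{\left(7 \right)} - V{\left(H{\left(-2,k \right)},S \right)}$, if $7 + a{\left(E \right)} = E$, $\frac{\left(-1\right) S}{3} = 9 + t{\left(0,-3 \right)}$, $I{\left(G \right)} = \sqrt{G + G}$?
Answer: $-1 + 2 \sqrt{3} \approx 2.4641$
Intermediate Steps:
$t{\left(g,Z \right)} = -3 + g$
$I{\left(G \right)} = \sqrt{2} \sqrt{G}$ ($I{\left(G \right)} = \sqrt{2 G} = \sqrt{2} \sqrt{G}$)
$S = -18$ ($S = - 3 \left(9 + \left(-3 + 0\right)\right) = - 3 \left(9 - 3\right) = \left(-3\right) 6 = -18$)
$a{\left(E \right)} = -7 + E$
$V{\left(v,z \right)} = 3 + v - 2 \sqrt{3}$ ($V{\left(v,z \right)} = \left(v - -3\right) - \sqrt{2} \sqrt{6} = \left(v + 3\right) - 2 \sqrt{3} = \left(3 + v\right) - 2 \sqrt{3} = 3 + v - 2 \sqrt{3}$)
$a{\left(7 \right)} - V{\left(H{\left(-2,k \right)},S \right)} = \left(-7 + 7\right) - \left(3 - 2 - 2 \sqrt{3}\right) = 0 - \left(1 - 2 \sqrt{3}\right) = -1 + 2 \sqrt{3}$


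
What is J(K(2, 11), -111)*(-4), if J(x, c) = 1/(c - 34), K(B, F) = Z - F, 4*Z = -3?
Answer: 4/145 ≈ 0.027586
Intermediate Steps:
Z = -¾ (Z = (¼)*(-3) = -¾ ≈ -0.75000)
K(B, F) = -¾ - F
J(x, c) = 1/(-34 + c)
J(K(2, 11), -111)*(-4) = -4/(-34 - 111) = -4/(-145) = -1/145*(-4) = 4/145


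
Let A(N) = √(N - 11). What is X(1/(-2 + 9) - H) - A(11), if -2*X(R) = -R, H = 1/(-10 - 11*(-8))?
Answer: 23/336 ≈ 0.068452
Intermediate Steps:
A(N) = √(-11 + N)
H = 1/168 (H = -⅛/(-21) = -1/21*(-⅛) = 1/168 ≈ 0.0059524)
X(R) = R/2 (X(R) = -(-1)*R/2 = R/2)
X(1/(-2 + 9) - H) - A(11) = (1/(-2 + 9) - 1*1/168)/2 - √(-11 + 11) = (1/7 - 1/168)/2 - √0 = (⅐ - 1/168)/2 - 1*0 = (½)*(23/168) + 0 = 23/336 + 0 = 23/336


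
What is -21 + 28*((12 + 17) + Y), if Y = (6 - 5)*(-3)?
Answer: 707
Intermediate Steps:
Y = -3 (Y = 1*(-3) = -3)
-21 + 28*((12 + 17) + Y) = -21 + 28*((12 + 17) - 3) = -21 + 28*(29 - 3) = -21 + 28*26 = -21 + 728 = 707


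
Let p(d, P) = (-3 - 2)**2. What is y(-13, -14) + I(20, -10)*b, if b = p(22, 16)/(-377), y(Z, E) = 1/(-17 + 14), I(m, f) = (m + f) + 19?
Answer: -88/39 ≈ -2.2564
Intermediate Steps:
I(m, f) = 19 + f + m (I(m, f) = (f + m) + 19 = 19 + f + m)
y(Z, E) = -1/3 (y(Z, E) = 1/(-3) = -1/3)
p(d, P) = 25 (p(d, P) = (-5)**2 = 25)
b = -25/377 (b = 25/(-377) = 25*(-1/377) = -25/377 ≈ -0.066313)
y(-13, -14) + I(20, -10)*b = -1/3 + (19 - 10 + 20)*(-25/377) = -1/3 + 29*(-25/377) = -1/3 - 25/13 = -88/39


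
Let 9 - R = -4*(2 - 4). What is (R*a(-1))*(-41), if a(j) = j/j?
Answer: -41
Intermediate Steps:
a(j) = 1
R = 1 (R = 9 - (-4)*(2 - 4) = 9 - (-4)*(-2) = 9 - 1*8 = 9 - 8 = 1)
(R*a(-1))*(-41) = (1*1)*(-41) = 1*(-41) = -41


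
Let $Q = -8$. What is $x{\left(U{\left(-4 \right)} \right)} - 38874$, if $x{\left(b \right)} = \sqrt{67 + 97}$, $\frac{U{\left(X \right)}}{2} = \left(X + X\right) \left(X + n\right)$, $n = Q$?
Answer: $-38874 + 2 \sqrt{41} \approx -38861.0$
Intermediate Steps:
$n = -8$
$U{\left(X \right)} = 4 X \left(-8 + X\right)$ ($U{\left(X \right)} = 2 \left(X + X\right) \left(X - 8\right) = 2 \cdot 2 X \left(-8 + X\right) = 4 X \left(-8 + X\right)$)
$x{\left(b \right)} = 2 \sqrt{41}$ ($x{\left(b \right)} = \sqrt{164} = 2 \sqrt{41}$)
$x{\left(U{\left(-4 \right)} \right)} - 38874 = 2 \sqrt{41} - 38874 = -38874 + 2 \sqrt{41}$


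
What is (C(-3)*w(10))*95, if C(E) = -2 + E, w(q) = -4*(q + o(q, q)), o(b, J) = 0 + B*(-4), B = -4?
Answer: 49400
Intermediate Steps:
o(b, J) = 16 (o(b, J) = 0 - 4*(-4) = 0 + 16 = 16)
w(q) = -64 - 4*q (w(q) = -4*(q + 16) = -4*(16 + q) = -64 - 4*q)
(C(-3)*w(10))*95 = ((-2 - 3)*(-64 - 4*10))*95 = -5*(-64 - 40)*95 = -5*(-104)*95 = 520*95 = 49400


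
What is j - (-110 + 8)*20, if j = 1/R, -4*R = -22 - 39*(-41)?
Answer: 3217076/1577 ≈ 2040.0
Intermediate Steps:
R = -1577/4 (R = -(-22 - 39*(-41))/4 = -(-22 + 1599)/4 = -¼*1577 = -1577/4 ≈ -394.25)
j = -4/1577 (j = 1/(-1577/4) = -4/1577 ≈ -0.0025365)
j - (-110 + 8)*20 = -4/1577 - (-110 + 8)*20 = -4/1577 - (-102)*20 = -4/1577 - 1*(-2040) = -4/1577 + 2040 = 3217076/1577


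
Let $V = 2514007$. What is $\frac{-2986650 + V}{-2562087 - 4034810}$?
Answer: $\frac{472643}{6596897} \approx 0.071646$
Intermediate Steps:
$\frac{-2986650 + V}{-2562087 - 4034810} = \frac{-2986650 + 2514007}{-2562087 - 4034810} = - \frac{472643}{-6596897} = \left(-472643\right) \left(- \frac{1}{6596897}\right) = \frac{472643}{6596897}$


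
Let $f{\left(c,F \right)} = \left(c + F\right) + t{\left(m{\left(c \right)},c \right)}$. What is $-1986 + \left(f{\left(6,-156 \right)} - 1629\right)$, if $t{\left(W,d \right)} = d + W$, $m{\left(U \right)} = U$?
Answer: $-3753$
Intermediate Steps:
$t{\left(W,d \right)} = W + d$
$f{\left(c,F \right)} = F + 3 c$ ($f{\left(c,F \right)} = \left(c + F\right) + \left(c + c\right) = \left(F + c\right) + 2 c = F + 3 c$)
$-1986 + \left(f{\left(6,-156 \right)} - 1629\right) = -1986 + \left(\left(-156 + 3 \cdot 6\right) - 1629\right) = -1986 + \left(\left(-156 + 18\right) - 1629\right) = -1986 - 1767 = -3753$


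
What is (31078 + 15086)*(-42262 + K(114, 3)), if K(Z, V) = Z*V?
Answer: -1935194880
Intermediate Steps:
K(Z, V) = V*Z
(31078 + 15086)*(-42262 + K(114, 3)) = (31078 + 15086)*(-42262 + 3*114) = 46164*(-42262 + 342) = 46164*(-41920) = -1935194880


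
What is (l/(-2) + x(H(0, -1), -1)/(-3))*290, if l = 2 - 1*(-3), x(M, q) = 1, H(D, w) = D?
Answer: -2465/3 ≈ -821.67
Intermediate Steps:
l = 5 (l = 2 + 3 = 5)
(l/(-2) + x(H(0, -1), -1)/(-3))*290 = (5/(-2) + 1/(-3))*290 = (5*(-½) + 1*(-⅓))*290 = (-5/2 - ⅓)*290 = -17/6*290 = -2465/3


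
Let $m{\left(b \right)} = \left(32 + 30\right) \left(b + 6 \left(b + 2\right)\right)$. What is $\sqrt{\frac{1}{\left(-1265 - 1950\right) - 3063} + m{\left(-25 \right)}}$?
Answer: $\frac{i \sqrt{398310654382}}{6278} \approx 100.53 i$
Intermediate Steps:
$m{\left(b \right)} = 744 + 434 b$ ($m{\left(b \right)} = 62 \left(b + 6 \left(2 + b\right)\right) = 62 \left(b + \left(12 + 6 b\right)\right) = 62 \left(12 + 7 b\right) = 744 + 434 b$)
$\sqrt{\frac{1}{\left(-1265 - 1950\right) - 3063} + m{\left(-25 \right)}} = \sqrt{\frac{1}{\left(-1265 - 1950\right) - 3063} + \left(744 + 434 \left(-25\right)\right)} = \sqrt{\frac{1}{-3215 - 3063} + \left(744 - 10850\right)} = \sqrt{\frac{1}{-6278} - 10106} = \sqrt{- \frac{1}{6278} - 10106} = \sqrt{- \frac{63445469}{6278}} = \frac{i \sqrt{398310654382}}{6278}$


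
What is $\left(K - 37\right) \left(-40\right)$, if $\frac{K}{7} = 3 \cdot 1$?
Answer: $640$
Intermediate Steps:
$K = 21$ ($K = 7 \cdot 3 \cdot 1 = 7 \cdot 3 = 21$)
$\left(K - 37\right) \left(-40\right) = \left(21 - 37\right) \left(-40\right) = \left(-16\right) \left(-40\right) = 640$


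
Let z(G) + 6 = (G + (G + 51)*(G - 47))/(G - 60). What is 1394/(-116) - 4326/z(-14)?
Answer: -32579/174 ≈ -187.24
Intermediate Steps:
z(G) = -6 + (G + (-47 + G)*(51 + G))/(-60 + G) (z(G) = -6 + (G + (G + 51)*(G - 47))/(G - 60) = -6 + (G + (51 + G)*(-47 + G))/(-60 + G) = -6 + (G + (-47 + G)*(51 + G))/(-60 + G))
1394/(-116) - 4326/z(-14) = 1394/(-116) - 4326*(-60 - 14)/(-2037 + (-14)² - 1*(-14)) = 1394*(-1/116) - 4326*(-74/(-2037 + 196 + 14)) = -697/58 - 4326/((-1/74*(-1827))) = -697/58 - 4326/1827/74 = -697/58 - 4326*74/1827 = -697/58 - 15244/87 = -32579/174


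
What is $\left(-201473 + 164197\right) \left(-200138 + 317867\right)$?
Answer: $-4388466204$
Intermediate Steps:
$\left(-201473 + 164197\right) \left(-200138 + 317867\right) = \left(-37276\right) 117729 = -4388466204$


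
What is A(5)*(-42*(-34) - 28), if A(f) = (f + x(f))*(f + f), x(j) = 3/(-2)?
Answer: 49000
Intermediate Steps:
x(j) = -3/2 (x(j) = 3*(-½) = -3/2)
A(f) = 2*f*(-3/2 + f) (A(f) = (f - 3/2)*(f + f) = (-3/2 + f)*(2*f) = 2*f*(-3/2 + f))
A(5)*(-42*(-34) - 28) = (5*(-3 + 2*5))*(-42*(-34) - 28) = (5*(-3 + 10))*(1428 - 28) = (5*7)*1400 = 35*1400 = 49000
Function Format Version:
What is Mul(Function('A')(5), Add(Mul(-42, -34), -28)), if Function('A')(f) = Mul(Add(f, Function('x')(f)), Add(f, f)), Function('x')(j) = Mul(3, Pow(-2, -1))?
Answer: 49000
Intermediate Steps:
Function('x')(j) = Rational(-3, 2) (Function('x')(j) = Mul(3, Rational(-1, 2)) = Rational(-3, 2))
Function('A')(f) = Mul(2, f, Add(Rational(-3, 2), f)) (Function('A')(f) = Mul(Add(f, Rational(-3, 2)), Add(f, f)) = Mul(Add(Rational(-3, 2), f), Mul(2, f)) = Mul(2, f, Add(Rational(-3, 2), f)))
Mul(Function('A')(5), Add(Mul(-42, -34), -28)) = Mul(Mul(5, Add(-3, Mul(2, 5))), Add(Mul(-42, -34), -28)) = Mul(Mul(5, Add(-3, 10)), Add(1428, -28)) = Mul(Mul(5, 7), 1400) = Mul(35, 1400) = 49000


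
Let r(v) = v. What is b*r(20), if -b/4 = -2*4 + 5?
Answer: 240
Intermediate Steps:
b = 12 (b = -4*(-2*4 + 5) = -4*(-8 + 5) = -4*(-3) = 12)
b*r(20) = 12*20 = 240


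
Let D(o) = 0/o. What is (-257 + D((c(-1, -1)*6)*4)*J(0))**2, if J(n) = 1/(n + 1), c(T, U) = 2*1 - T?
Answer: 66049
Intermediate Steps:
c(T, U) = 2 - T
J(n) = 1/(1 + n)
D(o) = 0
(-257 + D((c(-1, -1)*6)*4)*J(0))**2 = (-257 + 0/(1 + 0))**2 = (-257 + 0/1)**2 = (-257 + 0*1)**2 = (-257 + 0)**2 = (-257)**2 = 66049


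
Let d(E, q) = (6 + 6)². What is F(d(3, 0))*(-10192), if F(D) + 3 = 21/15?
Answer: 81536/5 ≈ 16307.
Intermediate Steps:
d(E, q) = 144 (d(E, q) = 12² = 144)
F(D) = -8/5 (F(D) = -3 + 21/15 = -3 + 21*(1/15) = -3 + 7/5 = -8/5)
F(d(3, 0))*(-10192) = -8/5*(-10192) = 81536/5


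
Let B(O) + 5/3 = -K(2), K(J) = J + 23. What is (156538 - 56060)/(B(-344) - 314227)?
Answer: -301434/942761 ≈ -0.31974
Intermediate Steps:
K(J) = 23 + J
B(O) = -80/3 (B(O) = -5/3 - (23 + 2) = -5/3 - 1*25 = -5/3 - 25 = -80/3)
(156538 - 56060)/(B(-344) - 314227) = (156538 - 56060)/(-80/3 - 314227) = 100478/(-942761/3) = 100478*(-3/942761) = -301434/942761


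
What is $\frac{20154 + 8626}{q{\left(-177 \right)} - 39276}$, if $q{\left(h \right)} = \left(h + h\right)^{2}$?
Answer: $\frac{1439}{4302} \approx 0.3345$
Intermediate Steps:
$q{\left(h \right)} = 4 h^{2}$ ($q{\left(h \right)} = \left(2 h\right)^{2} = 4 h^{2}$)
$\frac{20154 + 8626}{q{\left(-177 \right)} - 39276} = \frac{20154 + 8626}{4 \left(-177\right)^{2} - 39276} = \frac{28780}{4 \cdot 31329 - 39276} = \frac{28780}{125316 - 39276} = \frac{28780}{86040} = 28780 \cdot \frac{1}{86040} = \frac{1439}{4302}$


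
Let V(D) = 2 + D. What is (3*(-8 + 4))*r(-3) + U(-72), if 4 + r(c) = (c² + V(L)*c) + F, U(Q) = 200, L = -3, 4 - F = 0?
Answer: 56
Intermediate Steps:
F = 4 (F = 4 - 1*0 = 4 + 0 = 4)
r(c) = c² - c (r(c) = -4 + ((c² + (2 - 3)*c) + 4) = -4 + ((c² - c) + 4) = -4 + (4 + c² - c) = c² - c)
(3*(-8 + 4))*r(-3) + U(-72) = (3*(-8 + 4))*(-3*(-1 - 3)) + 200 = (3*(-4))*(-3*(-4)) + 200 = -12*12 + 200 = -144 + 200 = 56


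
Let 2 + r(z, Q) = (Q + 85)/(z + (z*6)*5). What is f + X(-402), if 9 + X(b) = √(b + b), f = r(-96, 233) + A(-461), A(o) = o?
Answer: -234165/496 + 2*I*√201 ≈ -472.11 + 28.355*I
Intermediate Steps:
r(z, Q) = -2 + (85 + Q)/(31*z) (r(z, Q) = -2 + (Q + 85)/(z + (z*6)*5) = -2 + (85 + Q)/(z + (6*z)*5) = -2 + (85 + Q)/(z + 30*z) = -2 + (85 + Q)/((31*z)) = -2 + (85 + Q)*(1/(31*z)) = -2 + (85 + Q)/(31*z))
f = -229701/496 (f = (1/31)*(85 + 233 - 62*(-96))/(-96) - 461 = (1/31)*(-1/96)*(85 + 233 + 5952) - 461 = (1/31)*(-1/96)*6270 - 461 = -1045/496 - 461 = -229701/496 ≈ -463.11)
X(b) = -9 + √2*√b (X(b) = -9 + √(b + b) = -9 + √(2*b) = -9 + √2*√b)
f + X(-402) = -229701/496 + (-9 + √2*√(-402)) = -229701/496 + (-9 + √2*(I*√402)) = -229701/496 + (-9 + 2*I*√201) = -234165/496 + 2*I*√201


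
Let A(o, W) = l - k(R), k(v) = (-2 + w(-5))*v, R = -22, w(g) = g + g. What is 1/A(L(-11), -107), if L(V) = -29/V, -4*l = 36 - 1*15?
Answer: -4/1077 ≈ -0.0037140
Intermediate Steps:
w(g) = 2*g
k(v) = -12*v (k(v) = (-2 + 2*(-5))*v = (-2 - 10)*v = -12*v)
l = -21/4 (l = -(36 - 1*15)/4 = -(36 - 15)/4 = -¼*21 = -21/4 ≈ -5.2500)
A(o, W) = -1077/4 (A(o, W) = -21/4 - (-12)*(-22) = -21/4 - 1*264 = -21/4 - 264 = -1077/4)
1/A(L(-11), -107) = 1/(-1077/4) = -4/1077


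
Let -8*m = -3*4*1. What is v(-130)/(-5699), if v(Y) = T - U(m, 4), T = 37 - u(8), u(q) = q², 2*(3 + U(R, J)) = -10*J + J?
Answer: 6/5699 ≈ 0.0010528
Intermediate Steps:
m = 3/2 (m = -(-3*4)/8 = -(-3)/2 = -⅛*(-12) = 3/2 ≈ 1.5000)
U(R, J) = -3 - 9*J/2 (U(R, J) = -3 + (-10*J + J)/2 = -3 + (-9*J)/2 = -3 - 9*J/2)
T = -27 (T = 37 - 1*8² = 37 - 1*64 = 37 - 64 = -27)
v(Y) = -6 (v(Y) = -27 - (-3 - 9/2*4) = -27 - (-3 - 18) = -27 - 1*(-21) = -27 + 21 = -6)
v(-130)/(-5699) = -6/(-5699) = -6*(-1/5699) = 6/5699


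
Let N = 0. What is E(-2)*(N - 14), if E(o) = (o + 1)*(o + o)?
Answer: -56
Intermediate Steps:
E(o) = 2*o*(1 + o) (E(o) = (1 + o)*(2*o) = 2*o*(1 + o))
E(-2)*(N - 14) = (2*(-2)*(1 - 2))*(0 - 14) = (2*(-2)*(-1))*(-14) = 4*(-14) = -56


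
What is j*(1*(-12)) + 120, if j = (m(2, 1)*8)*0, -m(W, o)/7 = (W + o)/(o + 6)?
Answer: 120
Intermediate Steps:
m(W, o) = -7*(W + o)/(6 + o) (m(W, o) = -7*(W + o)/(o + 6) = -7*(W + o)/(6 + o))
j = 0 (j = ((7*(-1*2 - 1*1)/(6 + 1))*8)*0 = ((7*(-2 - 1)/7)*8)*0 = ((7*(⅐)*(-3))*8)*0 = -3*8*0 = -24*0 = 0)
j*(1*(-12)) + 120 = 0*(1*(-12)) + 120 = 0*(-12) + 120 = 0 + 120 = 120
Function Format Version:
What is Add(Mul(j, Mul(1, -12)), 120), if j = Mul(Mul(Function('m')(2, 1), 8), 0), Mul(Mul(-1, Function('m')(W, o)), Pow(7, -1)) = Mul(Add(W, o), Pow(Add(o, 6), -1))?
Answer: 120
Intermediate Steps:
Function('m')(W, o) = Mul(-7, Pow(Add(6, o), -1), Add(W, o)) (Function('m')(W, o) = Mul(-7, Mul(Add(W, o), Pow(Add(o, 6), -1))) = Mul(-7, Mul(Add(W, o), Pow(Add(6, o), -1))) = Mul(-7, Mul(Pow(Add(6, o), -1), Add(W, o))) = Mul(-7, Pow(Add(6, o), -1), Add(W, o)))
j = 0 (j = Mul(Mul(Mul(7, Pow(Add(6, 1), -1), Add(Mul(-1, 2), Mul(-1, 1))), 8), 0) = Mul(Mul(Mul(7, Pow(7, -1), Add(-2, -1)), 8), 0) = Mul(Mul(Mul(7, Rational(1, 7), -3), 8), 0) = Mul(Mul(-3, 8), 0) = Mul(-24, 0) = 0)
Add(Mul(j, Mul(1, -12)), 120) = Add(Mul(0, Mul(1, -12)), 120) = Add(Mul(0, -12), 120) = Add(0, 120) = 120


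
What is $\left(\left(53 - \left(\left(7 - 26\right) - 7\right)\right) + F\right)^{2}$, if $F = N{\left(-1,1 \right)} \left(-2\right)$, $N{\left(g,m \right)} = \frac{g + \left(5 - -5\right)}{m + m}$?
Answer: $4900$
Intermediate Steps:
$N{\left(g,m \right)} = \frac{10 + g}{2 m}$ ($N{\left(g,m \right)} = \frac{g + \left(5 + 5\right)}{2 m} = \left(g + 10\right) \frac{1}{2 m} = \left(10 + g\right) \frac{1}{2 m} = \frac{10 + g}{2 m}$)
$F = -9$ ($F = \frac{10 - 1}{2 \cdot 1} \left(-2\right) = \frac{1}{2} \cdot 1 \cdot 9 \left(-2\right) = \frac{9}{2} \left(-2\right) = -9$)
$\left(\left(53 - \left(\left(7 - 26\right) - 7\right)\right) + F\right)^{2} = \left(\left(53 - \left(\left(7 - 26\right) - 7\right)\right) - 9\right)^{2} = \left(\left(53 - \left(-19 - 7\right)\right) - 9\right)^{2} = \left(\left(53 - -26\right) - 9\right)^{2} = \left(\left(53 + 26\right) - 9\right)^{2} = \left(79 - 9\right)^{2} = 70^{2} = 4900$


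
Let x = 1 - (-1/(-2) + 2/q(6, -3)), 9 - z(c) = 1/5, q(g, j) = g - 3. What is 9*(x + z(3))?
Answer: 777/10 ≈ 77.700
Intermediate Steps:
q(g, j) = -3 + g
z(c) = 44/5 (z(c) = 9 - 1/5 = 44/5)
x = -1/6 (x = 1 - (-1/(-2) + 2/(-3 + 6)) = 1 - (-1*(-1/2) + 2/3) = 1 - (1/2 + 2*(1/3)) = 1 - (1/2 + 2/3) = 1 - 1*7/6 = 1 - 7/6 = -1/6 ≈ -0.16667)
9*(x + z(3)) = 9*(-1/6 + 44/5) = 9*(259/30) = 777/10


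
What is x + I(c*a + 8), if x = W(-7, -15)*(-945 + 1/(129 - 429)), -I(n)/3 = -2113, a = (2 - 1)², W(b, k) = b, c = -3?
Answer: 3886207/300 ≈ 12954.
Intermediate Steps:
a = 1 (a = 1² = 1)
I(n) = 6339 (I(n) = -3*(-2113) = 6339)
x = 1984507/300 (x = -7*(-945 + 1/(129 - 429)) = -7*(-945 + 1/(-300)) = -7*(-945 - 1/300) = -7*(-283501/300) = 1984507/300 ≈ 6615.0)
x + I(c*a + 8) = 1984507/300 + 6339 = 3886207/300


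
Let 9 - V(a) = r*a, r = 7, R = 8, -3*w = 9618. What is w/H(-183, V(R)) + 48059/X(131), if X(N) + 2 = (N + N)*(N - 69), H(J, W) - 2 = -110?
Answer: 2385926/73089 ≈ 32.644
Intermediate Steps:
w = -3206 (w = -⅓*9618 = -3206)
V(a) = 9 - 7*a
H(J, W) = -108 (H(J, W) = 2 - 110 = -108)
X(N) = -2 + 2*N*(-69 + N) (X(N) = -2 + (N + N)*(N - 69) = -2 + (2*N)*(-69 + N) = -2 + 2*N*(-69 + N))
w/H(-183, V(R)) + 48059/X(131) = -3206/(-108) + 48059/(-2 - 138*131 + 2*131²) = -3206*(-1/108) + 48059/(-2 - 18078 + 2*17161) = 1603/54 + 48059/(-2 - 18078 + 34322) = 1603/54 + 48059/16242 = 2385926/73089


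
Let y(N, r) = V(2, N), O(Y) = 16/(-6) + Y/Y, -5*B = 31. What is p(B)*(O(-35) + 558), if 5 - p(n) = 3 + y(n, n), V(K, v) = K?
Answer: 0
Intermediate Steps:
B = -31/5 (B = -1/5*31 = -31/5 ≈ -6.2000)
O(Y) = -5/3 (O(Y) = 16*(-1/6) + 1 = -8/3 + 1 = -5/3)
y(N, r) = 2
p(n) = 0 (p(n) = 5 - (3 + 2) = 5 - 1*5 = 5 - 5 = 0)
p(B)*(O(-35) + 558) = 0*(-5/3 + 558) = 0*(1669/3) = 0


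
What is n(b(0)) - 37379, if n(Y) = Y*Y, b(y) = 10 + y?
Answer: -37279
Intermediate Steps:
n(Y) = Y²
n(b(0)) - 37379 = (10 + 0)² - 37379 = 10² - 37379 = 100 - 37379 = -37279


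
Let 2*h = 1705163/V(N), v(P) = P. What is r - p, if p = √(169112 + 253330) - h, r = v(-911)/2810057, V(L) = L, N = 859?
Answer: 4791603659193/4827677926 - 3*√46938 ≈ 342.57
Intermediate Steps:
r = -911/2810057 ≈ -0.00032419
h = 1705163/1718 (h = (1705163/859)/2 = (1705163*(1/859))/2 = (½)*(1705163/859) = 1705163/1718 ≈ 992.53)
p = -1705163/1718 + 3*√46938 (p = √(169112 + 253330) - 1*1705163/1718 = √422442 - 1705163/1718 = 3*√46938 - 1705163/1718 = -1705163/1718 + 3*√46938 ≈ -342.57)
r - p = -911/2810057 - (-1705163/1718 + 3*√46938) = -911/2810057 + (1705163/1718 - 3*√46938) = 4791603659193/4827677926 - 3*√46938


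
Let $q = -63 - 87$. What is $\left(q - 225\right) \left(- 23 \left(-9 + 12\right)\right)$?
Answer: $25875$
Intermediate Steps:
$q = -150$
$\left(q - 225\right) \left(- 23 \left(-9 + 12\right)\right) = \left(-150 - 225\right) \left(- 23 \left(-9 + 12\right)\right) = - 375 \left(\left(-23\right) 3\right) = \left(-375\right) \left(-69\right) = 25875$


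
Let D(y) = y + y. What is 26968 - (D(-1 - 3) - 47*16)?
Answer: 27728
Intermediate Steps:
D(y) = 2*y
26968 - (D(-1 - 3) - 47*16) = 26968 - (2*(-1 - 3) - 47*16) = 26968 - (2*(-4) - 752) = 26968 - (-8 - 752) = 26968 - 1*(-760) = 26968 + 760 = 27728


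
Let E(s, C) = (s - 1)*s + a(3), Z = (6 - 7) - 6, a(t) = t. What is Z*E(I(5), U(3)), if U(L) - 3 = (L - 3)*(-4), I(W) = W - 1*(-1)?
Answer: -231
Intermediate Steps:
I(W) = 1 + W (I(W) = W + 1 = 1 + W)
Z = -7 (Z = -1 - 6 = -7)
U(L) = 15 - 4*L (U(L) = 3 + (L - 3)*(-4) = 3 + (-3 + L)*(-4) = 3 + (12 - 4*L) = 15 - 4*L)
E(s, C) = 3 + s*(-1 + s) (E(s, C) = (s - 1)*s + 3 = (-1 + s)*s + 3 = s*(-1 + s) + 3 = 3 + s*(-1 + s))
Z*E(I(5), U(3)) = -7*(3 + (1 + 5)² - (1 + 5)) = -7*(3 + 6² - 1*6) = -7*(3 + 36 - 6) = -7*33 = -231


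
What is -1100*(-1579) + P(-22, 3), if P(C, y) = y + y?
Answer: 1736906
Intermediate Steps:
P(C, y) = 2*y
-1100*(-1579) + P(-22, 3) = -1100*(-1579) + 2*3 = 1736900 + 6 = 1736906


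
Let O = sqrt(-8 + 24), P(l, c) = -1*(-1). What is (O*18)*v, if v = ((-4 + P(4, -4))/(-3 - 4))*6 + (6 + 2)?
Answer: 5328/7 ≈ 761.14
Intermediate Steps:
P(l, c) = 1
O = 4 (O = sqrt(16) = 4)
v = 74/7 (v = ((-4 + 1)/(-3 - 4))*6 + (6 + 2) = -3/(-7)*6 + 8 = -3*(-1/7)*6 + 8 = (3/7)*6 + 8 = 18/7 + 8 = 74/7 ≈ 10.571)
(O*18)*v = (4*18)*(74/7) = 72*(74/7) = 5328/7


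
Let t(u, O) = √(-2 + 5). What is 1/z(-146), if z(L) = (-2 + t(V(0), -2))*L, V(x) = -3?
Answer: 1/73 + √3/146 ≈ 0.025562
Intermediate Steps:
t(u, O) = √3
z(L) = L*(-2 + √3) (z(L) = (-2 + √3)*L = L*(-2 + √3))
1/z(-146) = 1/(-146*(-2 + √3)) = 1/(292 - 146*√3)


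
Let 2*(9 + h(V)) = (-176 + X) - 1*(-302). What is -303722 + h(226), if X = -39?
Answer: -607375/2 ≈ -3.0369e+5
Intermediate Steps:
h(V) = 69/2 (h(V) = -9 + ((-176 - 39) - 1*(-302))/2 = -9 + (-215 + 302)/2 = -9 + (1/2)*87 = -9 + 87/2 = 69/2)
-303722 + h(226) = -303722 + 69/2 = -607375/2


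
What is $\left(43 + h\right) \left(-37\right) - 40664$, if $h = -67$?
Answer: $-39776$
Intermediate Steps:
$\left(43 + h\right) \left(-37\right) - 40664 = \left(43 - 67\right) \left(-37\right) - 40664 = \left(-24\right) \left(-37\right) - 40664 = 888 - 40664 = -39776$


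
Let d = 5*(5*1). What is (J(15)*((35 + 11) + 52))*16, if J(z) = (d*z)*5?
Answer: 2940000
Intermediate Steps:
d = 25 (d = 5*5 = 25)
J(z) = 125*z (J(z) = (25*z)*5 = 125*z)
(J(15)*((35 + 11) + 52))*16 = ((125*15)*((35 + 11) + 52))*16 = (1875*(46 + 52))*16 = (1875*98)*16 = 183750*16 = 2940000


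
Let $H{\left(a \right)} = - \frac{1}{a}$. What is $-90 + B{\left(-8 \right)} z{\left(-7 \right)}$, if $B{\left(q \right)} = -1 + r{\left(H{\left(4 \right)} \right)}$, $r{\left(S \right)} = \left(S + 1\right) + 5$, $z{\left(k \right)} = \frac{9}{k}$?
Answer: $- \frac{2691}{28} \approx -96.107$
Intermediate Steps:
$r{\left(S \right)} = 6 + S$ ($r{\left(S \right)} = \left(1 + S\right) + 5 = 6 + S$)
$B{\left(q \right)} = \frac{19}{4}$ ($B{\left(q \right)} = -1 + \left(6 - \frac{1}{4}\right) = -1 + \frac{23}{4} = \frac{19}{4}$)
$-90 + B{\left(-8 \right)} z{\left(-7 \right)} = -90 + \frac{19 \frac{9}{-7}}{4} = -90 + \frac{19 \cdot 9 \left(- \frac{1}{7}\right)}{4} = -90 + \frac{19}{4} \left(- \frac{9}{7}\right) = -90 - \frac{171}{28} = - \frac{2691}{28}$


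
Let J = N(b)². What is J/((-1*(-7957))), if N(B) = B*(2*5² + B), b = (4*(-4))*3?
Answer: 9216/7957 ≈ 1.1582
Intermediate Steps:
b = -48 (b = -16*3 = -48)
N(B) = B*(50 + B) (N(B) = B*(2*25 + B) = B*(50 + B))
J = 9216 (J = (-48*(50 - 48))² = (-48*2)² = (-96)² = 9216)
J/((-1*(-7957))) = 9216/((-1*(-7957))) = 9216/7957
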